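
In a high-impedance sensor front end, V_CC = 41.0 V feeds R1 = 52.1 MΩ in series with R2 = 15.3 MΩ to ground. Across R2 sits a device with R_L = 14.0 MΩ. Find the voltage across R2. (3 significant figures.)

R2 ‖ R_L = (15.3 × 14.0)/(15.3 + 14.0) = 7.311 MΩ.
Then V_out = V_CC · R2'/(R1 + R2') = 41.0 × 7.311/59.41 = 5.045 V.
(Unloaded it would be 9.31 V; the load pulls it down.)

V_out ≈ 5.05 V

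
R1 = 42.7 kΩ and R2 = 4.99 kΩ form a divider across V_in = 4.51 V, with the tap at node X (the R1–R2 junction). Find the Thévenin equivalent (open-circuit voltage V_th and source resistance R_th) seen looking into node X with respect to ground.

V_th ≈ 0.472 V, R_th ≈ 4.47 kΩ

Open-circuit (no load on X): V_th = V_in · R2/(R1 + R2) = 4.51 × 4.99/(42.70 + 4.99) = 0.4719 V.
Looking into X with the source shorted: R_th = R1·R2/(R1+R2) = 42.70 × 4.99/47.69 = 4.468 kΩ.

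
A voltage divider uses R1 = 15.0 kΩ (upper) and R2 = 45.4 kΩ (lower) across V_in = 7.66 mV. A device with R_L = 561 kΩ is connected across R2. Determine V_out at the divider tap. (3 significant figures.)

V_out ≈ 5.64 mV

First combine the lower leg with the load: R2 ‖ R_L = 42.00 kΩ.
Now apply the divider: V_out = 7.66 × 0.7368 = 5.644 mV.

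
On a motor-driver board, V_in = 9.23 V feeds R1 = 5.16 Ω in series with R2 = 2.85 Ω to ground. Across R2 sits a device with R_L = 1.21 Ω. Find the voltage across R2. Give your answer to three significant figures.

R2 ‖ R_L = (2.85 × 1.21)/(2.85 + 1.21) = 0.8494 Ω.
Then V_out = V_in · R2'/(R1 + R2') = 9.23 × 0.8494/6.009 = 1.305 V.

V_out ≈ 1.30 V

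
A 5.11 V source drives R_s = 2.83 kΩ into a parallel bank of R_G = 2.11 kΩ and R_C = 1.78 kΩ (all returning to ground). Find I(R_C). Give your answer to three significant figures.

Parallel bank: R_p = 1/(1/2.11 + 1/1.78) = 0.9655 kΩ.
Node voltage V_A = V_s · R_p/(R_s + R_p) = 5.11 × 0.2544 = 1.300 V.
Branch current I = V_A/R_C = 1.300/1.78 = 0.7303 mA.
(Check via current divider: I_total = 1.346 mA; share G_k/ΣG = 0.5424 → same result.)

I ≈ 0.730 mA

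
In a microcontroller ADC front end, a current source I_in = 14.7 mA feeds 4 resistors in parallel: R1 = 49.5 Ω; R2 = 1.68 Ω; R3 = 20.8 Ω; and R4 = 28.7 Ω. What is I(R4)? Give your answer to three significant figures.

I ≈ 0.733 mA

ΣG = 1/49.5 + 1/1.68 + 1/20.8 + 1/28.7 = 0.6984.
R4 takes the fraction G_k/ΣG = 0.03484/0.6984 = 0.04989, so I = 14.7 × 0.04989 = 0.7334 mA.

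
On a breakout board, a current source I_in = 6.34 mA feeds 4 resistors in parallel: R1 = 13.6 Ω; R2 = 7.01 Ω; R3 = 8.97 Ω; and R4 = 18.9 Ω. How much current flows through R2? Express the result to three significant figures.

I ≈ 2.38 mA

Conductances: ΣG = 1/13.6 + 1/7.01 + 1/8.97 + 1/18.9 = 0.3806 (1/Ω).
R2 takes the fraction G_k/ΣG = 0.1427/0.3806 = 0.3748, so I = 6.34 × 0.3748 = 2.376 mA.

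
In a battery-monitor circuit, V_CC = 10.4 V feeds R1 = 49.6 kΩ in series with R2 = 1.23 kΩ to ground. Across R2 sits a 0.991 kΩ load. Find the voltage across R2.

V_out ≈ 0.114 V

R2 ‖ R_L = (1.23 × 0.991)/(1.23 + 0.991) = 0.5488 kΩ.
Then V_out = V_CC · R2'/(R1 + R2') = 10.4 × 0.5488/50.15 = 0.1138 V.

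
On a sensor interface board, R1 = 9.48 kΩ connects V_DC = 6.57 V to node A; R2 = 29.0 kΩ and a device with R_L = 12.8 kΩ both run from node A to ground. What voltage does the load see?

V_out ≈ 3.18 V

The load sits in parallel with R2, giving an effective lower resistance R2' = R2·R_L/(R2+R_L) = 8.880 kΩ.
Voltage divider with the loaded lower leg: V_out = 6.57 × 8.880/(9.48 + 8.880) = 6.57 × 0.4837 = 3.178 V.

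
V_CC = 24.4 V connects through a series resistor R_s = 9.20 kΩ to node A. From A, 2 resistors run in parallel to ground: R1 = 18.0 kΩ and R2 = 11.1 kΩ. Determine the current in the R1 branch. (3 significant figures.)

Combine the parallel branches: R_p = (1/18.0 + 1/11.1)⁻¹ = 6.866 kΩ.
V_A by voltage divider: V_A = 24.4 × 6.866/(9.20 + 6.866) = 10.43 V.
Branch current I = V_A/R1 = 10.43/18.0 = 0.5793 mA.

I ≈ 0.579 mA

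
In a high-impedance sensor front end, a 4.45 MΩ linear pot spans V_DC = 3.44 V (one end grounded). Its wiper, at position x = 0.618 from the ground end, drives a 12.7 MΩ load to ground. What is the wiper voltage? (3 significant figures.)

Split the track: R_lower = x·R_p = 2.750 MΩ, R_upper = (1−x)·R_p = 1.700 MΩ.
(x·R_p) ‖ R_L = 2.261 MΩ.
Loaded-divider output: V_out = 3.44 × 0.5708 = 1.964 V.

V_out ≈ 1.96 V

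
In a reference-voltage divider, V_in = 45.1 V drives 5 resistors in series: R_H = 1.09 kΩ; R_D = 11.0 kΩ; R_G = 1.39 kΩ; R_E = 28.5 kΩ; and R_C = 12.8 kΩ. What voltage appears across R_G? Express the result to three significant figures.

V ≈ 1.14 V

Series total: ΣR = 1.09 + 11.0 + 1.39 + 28.5 + 12.8 = 54.78 kΩ.
V = V_in · R/ΣR = 45.1 × 0.02537 = 1.144 V.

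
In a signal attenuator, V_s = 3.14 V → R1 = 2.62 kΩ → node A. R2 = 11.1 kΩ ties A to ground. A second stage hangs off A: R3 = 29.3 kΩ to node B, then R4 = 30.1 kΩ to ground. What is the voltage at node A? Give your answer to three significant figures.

V_A ≈ 2.45 V

The second stage (R3 + R4 = 59.40 kΩ) loads node A in parallel with R2.
Effective lower resistance at A: R2 ‖ 59.40 = 9.352 kΩ.
So V_A = 3.14 × 0.7812 = 2.453 V.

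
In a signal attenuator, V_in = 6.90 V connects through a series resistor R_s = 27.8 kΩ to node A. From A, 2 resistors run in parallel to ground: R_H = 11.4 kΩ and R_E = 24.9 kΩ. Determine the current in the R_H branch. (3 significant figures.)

I ≈ 0.133 mA

Equivalent of the parallel group: R_p = 7.820 kΩ.
Node voltage V_A = V_in · R_p/(R_s + R_p) = 6.90 × 0.2195 = 1.515 V.
Branch current I = V_A/R_H = 1.515/11.4 = 0.1329 mA.
(Equivalently: I_total = 0.1937 mA, then current-divider fraction G_k/ΣG = 0.6860.)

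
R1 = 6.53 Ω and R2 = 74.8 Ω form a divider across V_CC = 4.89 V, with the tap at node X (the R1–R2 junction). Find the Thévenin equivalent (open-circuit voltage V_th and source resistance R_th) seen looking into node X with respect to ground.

V_th ≈ 4.50 V, R_th ≈ 6.01 Ω

Open-circuit (no load on X): V_th = V_CC · R2/(R1 + R2) = 4.89 × 74.8/(6.530 + 74.8) = 4.497 V.
Looking into X with the source shorted: R_th = R1·R2/(R1+R2) = 6.530 × 74.8/81.33 = 6.006 Ω.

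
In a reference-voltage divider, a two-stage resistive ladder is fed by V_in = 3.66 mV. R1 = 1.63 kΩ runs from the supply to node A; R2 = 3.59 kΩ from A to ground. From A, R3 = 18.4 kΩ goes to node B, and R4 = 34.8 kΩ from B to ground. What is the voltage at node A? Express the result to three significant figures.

Looking into the second stage from A: R3 + R4 = 53.20 kΩ appears in parallel with R2.
R2 ‖ (R3+R4) = 3.363 kΩ.
V_A = 3.66 × 3.363/(1.63 + 3.363) = 2.465 mV.

V_A ≈ 2.47 mV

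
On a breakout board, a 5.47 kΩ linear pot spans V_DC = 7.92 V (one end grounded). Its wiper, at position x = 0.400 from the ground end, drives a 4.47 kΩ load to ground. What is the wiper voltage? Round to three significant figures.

V_out ≈ 2.45 V

Lower segment x·R_p = 2.188 kΩ; upper segment (1−x)·R_p = 3.282 kΩ.
Lower segment in parallel with the load: 2.188 ‖ 4.47 = 1.469 kΩ.
Then V_out = V_DC · 1.469/(3.282 + 1.469) = 2.449 V.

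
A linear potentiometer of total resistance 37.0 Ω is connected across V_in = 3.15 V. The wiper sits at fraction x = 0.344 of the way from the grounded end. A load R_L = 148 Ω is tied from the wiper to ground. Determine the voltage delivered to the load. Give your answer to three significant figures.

Lower segment x·R_p = 12.73 Ω; upper segment (1−x)·R_p = 24.27 Ω.
R_L loads the lower segment: effective lower R = 11.72 Ω.
Then V_out = V_in · 11.72/(24.27 + 11.72) = 1.026 V.
(Unloaded: V_out = x·V_in = 1.08 V.)

V_out ≈ 1.03 V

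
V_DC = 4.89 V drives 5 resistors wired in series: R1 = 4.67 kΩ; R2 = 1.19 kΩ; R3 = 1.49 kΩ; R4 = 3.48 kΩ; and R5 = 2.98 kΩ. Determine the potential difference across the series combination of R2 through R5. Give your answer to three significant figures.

Total series resistance ΣR = 4.67 + 1.19 + 1.49 + 3.48 + 2.98 = 13.81 kΩ.
R_{R2..R5} = 1.19 + 1.49 + 3.48 + 2.98 = 9.140 kΩ.
Voltage divider: V = V_DC · (9.140 / 13.81) = 4.89 × 0.6618 = 3.236 V.

V ≈ 3.24 V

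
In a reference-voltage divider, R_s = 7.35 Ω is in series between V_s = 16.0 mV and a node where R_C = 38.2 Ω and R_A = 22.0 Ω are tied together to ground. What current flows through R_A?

I ≈ 0.476 mA

Parallel bank: R_p = 1/(1/38.2 + 1/22.0) = 13.96 Ω.
V_A = 16.0 × 13.96/21.31 = 10.48 mV.
Branch current I = V_A/R_A = 10.48/22.0 = 0.4764 mA.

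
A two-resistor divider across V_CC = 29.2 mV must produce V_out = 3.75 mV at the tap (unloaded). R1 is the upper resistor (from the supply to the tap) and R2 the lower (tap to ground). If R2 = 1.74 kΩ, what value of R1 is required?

The divider ratio is R2/(R1+R2) = 3.75/29.2 = 0.1284.
Rearranging, R1 = R2·(1−k)/k = 1.74 × 6.787 = 11.81 kΩ.

R1 ≈ 11.8 kΩ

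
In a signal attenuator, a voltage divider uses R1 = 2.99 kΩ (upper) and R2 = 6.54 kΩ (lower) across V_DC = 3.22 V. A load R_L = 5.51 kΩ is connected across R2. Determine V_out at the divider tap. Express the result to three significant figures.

V_out ≈ 1.61 V

R2 ‖ R_L = (6.54 × 5.51)/(6.54 + 5.51) = 2.990 kΩ.
Voltage divider with the loaded lower leg: V_out = 3.22 × 2.990/(2.99 + 2.990) = 3.22 × 0.5000 = 1.610 V.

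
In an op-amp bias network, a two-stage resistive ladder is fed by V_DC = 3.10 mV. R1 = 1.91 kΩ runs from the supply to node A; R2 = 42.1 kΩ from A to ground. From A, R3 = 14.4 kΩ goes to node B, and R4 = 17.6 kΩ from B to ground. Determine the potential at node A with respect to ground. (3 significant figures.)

V_A ≈ 2.81 mV

The second stage (R3 + R4 = 32.00 kΩ) loads node A in parallel with R2.
R2 ‖ (R3+R4) = 18.18 kΩ.
V_A = 3.10 × 18.18/(1.91 + 18.18) = 2.805 mV.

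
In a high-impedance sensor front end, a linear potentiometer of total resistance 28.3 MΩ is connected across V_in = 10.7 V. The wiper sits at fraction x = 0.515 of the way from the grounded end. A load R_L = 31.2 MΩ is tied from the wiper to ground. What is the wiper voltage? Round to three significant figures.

V_out ≈ 4.49 V

Split the track: R_lower = x·R_p = 14.57 MΩ, R_upper = (1−x)·R_p = 13.73 MΩ.
(x·R_p) ‖ R_L = 9.934 MΩ.
Loaded-divider output: V_out = 10.7 × 0.4199 = 4.493 V.
(Unloaded: V_out = x·V_in = 5.51 V.)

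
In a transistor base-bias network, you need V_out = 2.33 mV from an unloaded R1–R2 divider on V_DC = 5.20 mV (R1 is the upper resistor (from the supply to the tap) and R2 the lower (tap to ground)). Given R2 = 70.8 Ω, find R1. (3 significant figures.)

V_out/V_DC = R2/(R1+R2) = 0.4481.
R1 = R2·(1/k − 1) = 70.8 × 1.232 = 87.21 Ω.

R1 ≈ 87.2 Ω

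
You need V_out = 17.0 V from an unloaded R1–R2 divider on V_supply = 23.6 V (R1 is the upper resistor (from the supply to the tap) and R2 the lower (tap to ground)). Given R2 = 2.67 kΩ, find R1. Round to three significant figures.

The divider ratio is R2/(R1+R2) = 17.0/23.6 = 0.7203.
So R1 = R2 · (V_supply/V_out − 1) = 2.67 × (23.6/17.0 − 1) = 2.67 × 0.3882 = 1.037 kΩ.

R1 ≈ 1.04 kΩ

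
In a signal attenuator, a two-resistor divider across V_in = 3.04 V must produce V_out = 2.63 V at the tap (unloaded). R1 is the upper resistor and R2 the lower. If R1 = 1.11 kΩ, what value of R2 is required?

R2 ≈ 7.12 kΩ

V_out/V_in = R2/(R1+R2) = 0.8651.
Rearranging, R2 = R1·k/(1−k) = 1.11 × 6.415 = 7.120 kΩ.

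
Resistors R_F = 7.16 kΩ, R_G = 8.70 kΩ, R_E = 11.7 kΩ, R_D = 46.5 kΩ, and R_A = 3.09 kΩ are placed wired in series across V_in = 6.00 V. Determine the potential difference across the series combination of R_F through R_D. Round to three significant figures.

V ≈ 5.76 V

Series total: ΣR = 7.16 + 8.70 + 11.7 + 46.5 + 3.09 = 77.15 kΩ.
R_{R_F..R_D} = 7.16 + 8.70 + 11.7 + 46.5 = 74.06 kΩ.
V = V_in · R/ΣR = 6.00 × 0.9599 = 5.760 V.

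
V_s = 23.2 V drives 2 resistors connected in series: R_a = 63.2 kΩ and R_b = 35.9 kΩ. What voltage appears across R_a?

V ≈ 14.8 V

Total series resistance ΣR = 63.2 + 35.9 = 99.10 kΩ.
V = V_s · R/ΣR = 23.2 × 0.6377 = 14.80 V.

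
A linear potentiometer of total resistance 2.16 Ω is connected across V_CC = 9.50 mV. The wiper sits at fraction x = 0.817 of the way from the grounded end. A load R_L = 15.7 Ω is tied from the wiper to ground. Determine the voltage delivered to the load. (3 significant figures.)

V_out ≈ 7.61 mV

Split the track: R_lower = x·R_p = 1.765 Ω, R_upper = (1−x)·R_p = 0.3953 Ω.
Lower segment in parallel with the load: 1.765 ‖ 15.7 = 1.586 Ω.
Then V_out = V_CC · 1.586/(0.3953 + 1.586) = 7.605 mV.
(Unloaded: V_out = x·V_CC = 7.76 mV.)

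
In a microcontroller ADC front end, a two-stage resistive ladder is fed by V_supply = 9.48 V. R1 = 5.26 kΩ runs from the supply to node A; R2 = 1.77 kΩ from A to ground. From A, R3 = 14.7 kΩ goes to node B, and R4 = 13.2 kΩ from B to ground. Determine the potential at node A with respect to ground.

Node A sees R2 in parallel with the series input of stage 2, R3 + R4 = 27.90 kΩ.
R2 ‖ (R3+R4) = 1.664 kΩ.
So V_A = 9.48 × 0.2404 = 2.279 V.

V_A ≈ 2.28 V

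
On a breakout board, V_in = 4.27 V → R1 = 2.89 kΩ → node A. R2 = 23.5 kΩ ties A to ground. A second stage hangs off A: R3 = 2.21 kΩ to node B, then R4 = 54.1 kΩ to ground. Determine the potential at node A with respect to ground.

V_A ≈ 3.64 V

Node A sees R2 in parallel with the series input of stage 2, R3 + R4 = 56.31 kΩ.
R2 ‖ (R3+R4) = 16.58 kΩ.
V_A = 4.27 × 16.58/(2.89 + 16.58) = 3.636 V.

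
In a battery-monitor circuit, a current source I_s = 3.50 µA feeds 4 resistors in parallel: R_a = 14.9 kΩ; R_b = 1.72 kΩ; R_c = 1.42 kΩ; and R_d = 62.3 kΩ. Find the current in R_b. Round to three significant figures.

ΣG = 1/14.9 + 1/1.72 + 1/1.42 + 1/62.3 = 1.369.
Current divider: I(R_b) = I_s · G_k/ΣG = 3.50 × (0.5814/1.369) = 3.50 × 0.4248 = 1.487 µA.

I ≈ 1.49 µA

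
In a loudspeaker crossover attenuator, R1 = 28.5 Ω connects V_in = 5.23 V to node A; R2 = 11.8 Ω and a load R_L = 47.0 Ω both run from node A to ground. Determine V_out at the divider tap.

First combine the lower leg with the load: R2 ‖ R_L = 9.432 Ω.
Voltage divider with the loaded lower leg: V_out = 5.23 × 9.432/(28.5 + 9.432) = 5.23 × 0.2487 = 1.300 V.

V_out ≈ 1.30 V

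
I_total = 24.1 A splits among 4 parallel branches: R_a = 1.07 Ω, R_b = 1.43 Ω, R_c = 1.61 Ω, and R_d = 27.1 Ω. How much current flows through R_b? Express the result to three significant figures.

I ≈ 7.35 A

Total conductance ΣG = 1/1.07 + 1/1.43 + 1/1.61 + 1/27.1 = 2.292 (units of 1/Ω).
Current divider: I(R_b) = I_total · G_k/ΣG = 24.1 × (0.6993/2.292) = 24.1 × 0.3051 = 7.353 A.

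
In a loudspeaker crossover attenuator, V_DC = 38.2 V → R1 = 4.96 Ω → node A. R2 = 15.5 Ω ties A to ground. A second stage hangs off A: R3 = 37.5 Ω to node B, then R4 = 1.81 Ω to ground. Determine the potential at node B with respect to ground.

V_B ≈ 1.22 V

Node A sees R2 in parallel with the series input of stage 2, R3 + R4 = 39.31 Ω.
Effective lower resistance at A: R2 ‖ 39.31 = 11.12 Ω.
V_A = 38.2 × 11.12/(4.96 + 11.12) = 26.41 V.
Then the unloaded second divider: V_B = V_A × R4/(R3+R4) = 26.41 × 0.04604 = 1.216 V.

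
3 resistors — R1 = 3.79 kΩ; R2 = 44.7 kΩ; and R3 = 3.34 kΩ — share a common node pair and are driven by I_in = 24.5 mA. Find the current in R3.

I ≈ 12.5 mA

Conductances: ΣG = 1/3.79 + 1/44.7 + 1/3.34 = 0.5856 (1/kΩ).
By the current-divider rule, I = I_in · G_k/ΣG = 24.5 × 0.5113 = 12.53 mA.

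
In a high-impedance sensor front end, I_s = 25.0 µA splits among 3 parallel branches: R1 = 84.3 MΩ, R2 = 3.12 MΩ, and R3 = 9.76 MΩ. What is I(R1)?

Total conductance ΣG = 1/84.3 + 1/3.12 + 1/9.76 = 0.4348 (units of 1/MΩ).
Current divider: I(R1) = I_s · G_k/ΣG = 25.0 × (0.01186/0.4348) = 25.0 × 0.02728 = 0.6820 µA.

I ≈ 0.682 µA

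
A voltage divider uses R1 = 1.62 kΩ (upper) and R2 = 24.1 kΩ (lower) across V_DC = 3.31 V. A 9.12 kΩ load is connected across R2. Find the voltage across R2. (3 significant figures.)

The load sits in parallel with R2, giving an effective lower resistance R2' = R2·R_L/(R2+R_L) = 6.616 kΩ.
Then V_out = V_DC · R2'/(R1 + R2') = 3.31 × 6.616/8.236 = 2.659 V.

V_out ≈ 2.66 V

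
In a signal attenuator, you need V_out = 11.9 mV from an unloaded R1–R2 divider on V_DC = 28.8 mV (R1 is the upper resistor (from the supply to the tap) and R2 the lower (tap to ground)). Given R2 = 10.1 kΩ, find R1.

Required fraction k = V_out/V_DC = 0.4132.
R1 = R2·(1/k − 1) = 10.1 × 1.420 = 14.34 kΩ.

R1 ≈ 14.3 kΩ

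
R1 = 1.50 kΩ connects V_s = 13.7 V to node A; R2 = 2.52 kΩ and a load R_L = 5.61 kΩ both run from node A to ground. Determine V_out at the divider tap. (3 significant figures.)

The load sits in parallel with R2, giving an effective lower resistance R2' = R2·R_L/(R2+R_L) = 1.739 kΩ.
Now apply the divider: V_out = 13.7 × 0.5369 = 7.355 V.

V_out ≈ 7.36 V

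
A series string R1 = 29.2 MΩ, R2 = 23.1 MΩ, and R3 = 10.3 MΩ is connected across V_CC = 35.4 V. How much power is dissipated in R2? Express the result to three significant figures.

The common current is I = 35.4/62.60 = 0.5655 µA.
P = I²R = 0.3198 × 23.1 = 7.387 µW.

P ≈ 7.39 µW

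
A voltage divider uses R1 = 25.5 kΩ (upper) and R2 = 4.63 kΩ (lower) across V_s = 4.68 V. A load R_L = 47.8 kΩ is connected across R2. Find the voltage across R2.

The load sits in parallel with R2, giving an effective lower resistance R2' = R2·R_L/(R2+R_L) = 4.221 kΩ.
Then V_out = V_s · R2'/(R1 + R2') = 4.68 × 4.221/29.72 = 0.6647 V.

V_out ≈ 0.665 V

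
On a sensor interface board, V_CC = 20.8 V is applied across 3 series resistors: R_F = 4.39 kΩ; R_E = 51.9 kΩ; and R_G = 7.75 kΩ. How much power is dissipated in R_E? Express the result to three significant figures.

P ≈ 5.48 mW

Series current I = V_CC/ΣR = 20.8/64.04 = 0.3248 mA.
V(R_E) = I·R = 16.86 V; P = V·I = 16.86 × 0.3248 = 5.475 mW.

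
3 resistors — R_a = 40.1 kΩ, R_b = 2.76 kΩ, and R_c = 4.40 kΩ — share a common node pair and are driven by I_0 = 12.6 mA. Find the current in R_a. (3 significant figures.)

I ≈ 0.511 mA

Conductances: ΣG = 1/40.1 + 1/2.76 + 1/4.40 = 0.6145 (1/kΩ).
R_a takes the fraction G_k/ΣG = 0.02494/0.6145 = 0.04058, so I = 12.6 × 0.04058 = 0.5113 mA.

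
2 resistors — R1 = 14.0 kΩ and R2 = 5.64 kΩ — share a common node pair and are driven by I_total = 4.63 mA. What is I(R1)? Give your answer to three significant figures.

I ≈ 1.33 mA

For two parallel branches, I_k = I_total · (other R)/(sum of R).
So I = 4.63 × 5.64/19.64 = 1.330 mA.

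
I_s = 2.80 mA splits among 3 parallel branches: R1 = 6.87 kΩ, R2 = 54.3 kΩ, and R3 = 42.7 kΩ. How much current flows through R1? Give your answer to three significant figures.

I ≈ 2.17 mA

ΣG = 1/6.87 + 1/54.3 + 1/42.7 = 0.1874.
Current divider: I(R1) = I_s · G_k/ΣG = 2.80 × (0.1456/0.1874) = 2.80 × 0.7768 = 2.175 mA.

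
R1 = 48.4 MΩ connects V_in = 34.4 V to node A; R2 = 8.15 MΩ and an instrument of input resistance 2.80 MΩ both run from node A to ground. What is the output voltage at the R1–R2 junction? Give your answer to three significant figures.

The load sits in parallel with R2, giving an effective lower resistance R2' = R2·R_L/(R2+R_L) = 2.084 MΩ.
Voltage divider with the loaded lower leg: V_out = 34.4 × 2.084/(48.4 + 2.084) = 34.4 × 0.04128 = 1.420 V.

V_out ≈ 1.42 V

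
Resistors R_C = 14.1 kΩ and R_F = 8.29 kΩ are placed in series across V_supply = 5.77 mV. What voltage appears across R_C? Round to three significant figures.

Total series resistance ΣR = 14.1 + 8.29 = 22.39 kΩ.
V = V_supply · R/ΣR = 5.77 × 0.6297 = 3.634 mV.

V ≈ 3.63 mV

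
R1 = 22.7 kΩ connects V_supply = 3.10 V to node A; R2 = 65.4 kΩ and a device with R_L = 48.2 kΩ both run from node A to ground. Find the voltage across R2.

V_out ≈ 1.71 V

First combine the lower leg with the load: R2 ‖ R_L = 27.75 kΩ.
Then V_out = V_supply · R2'/(R1 + R2') = 3.10 × 27.75/50.45 = 1.705 V.
(Unloaded it would be 2.30 V; the load pulls it down.)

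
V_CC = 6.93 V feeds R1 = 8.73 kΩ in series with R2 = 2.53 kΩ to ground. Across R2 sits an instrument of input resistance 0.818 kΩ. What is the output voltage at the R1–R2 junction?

V_out ≈ 0.458 V

First combine the lower leg with the load: R2 ‖ R_L = 0.6181 kΩ.
Then V_out = V_CC · R2'/(R1 + R2') = 6.93 × 0.6181/9.348 = 0.4582 V.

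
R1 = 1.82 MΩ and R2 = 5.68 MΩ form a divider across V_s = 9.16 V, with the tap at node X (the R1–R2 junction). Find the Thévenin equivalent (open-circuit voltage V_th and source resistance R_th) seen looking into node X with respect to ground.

V_th ≈ 6.94 V, R_th ≈ 1.38 MΩ

Open-circuit (no load on X): V_th = V_s · R2/(R1 + R2) = 9.16 × 5.68/(1.820 + 5.68) = 6.937 V.
Looking into X with the source shorted: R_th = R1·R2/(R1+R2) = 1.820 × 5.68/7.500 = 1.378 MΩ.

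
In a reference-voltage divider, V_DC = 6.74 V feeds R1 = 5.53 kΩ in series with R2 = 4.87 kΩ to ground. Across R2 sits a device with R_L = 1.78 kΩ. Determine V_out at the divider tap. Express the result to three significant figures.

First combine the lower leg with the load: R2 ‖ R_L = 1.304 kΩ.
Voltage divider with the loaded lower leg: V_out = 6.74 × 1.304/(5.53 + 1.304) = 6.74 × 0.1908 = 1.286 V.
(Unloaded it would be 3.16 V; the load pulls it down.)

V_out ≈ 1.29 V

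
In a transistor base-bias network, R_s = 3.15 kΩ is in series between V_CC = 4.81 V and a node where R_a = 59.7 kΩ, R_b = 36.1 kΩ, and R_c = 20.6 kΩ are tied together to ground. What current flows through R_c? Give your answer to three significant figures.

I ≈ 0.181 mA

Parallel bank: R_p = 1/(1/59.7 + 1/36.1 + 1/20.6) = 10.75 kΩ.
V_A = 4.81 × 10.75/13.90 = 3.720 V.
Branch current I = V_A/R_c = 3.720/20.6 = 0.1806 mA.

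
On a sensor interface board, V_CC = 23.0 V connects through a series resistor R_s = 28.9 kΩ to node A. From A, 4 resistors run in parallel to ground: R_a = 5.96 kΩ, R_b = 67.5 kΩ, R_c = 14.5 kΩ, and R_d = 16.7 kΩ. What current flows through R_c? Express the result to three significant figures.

Combine the parallel branches: R_p = (1/5.96 + 1/67.5 + 1/14.5 + 1/16.7)⁻¹ = 3.211 kΩ.
V_A = 23.0 × 3.211/32.11 = 2.300 V.
Branch current I = V_A/R_c = 2.300/14.5 = 0.1586 mA.

I ≈ 0.159 mA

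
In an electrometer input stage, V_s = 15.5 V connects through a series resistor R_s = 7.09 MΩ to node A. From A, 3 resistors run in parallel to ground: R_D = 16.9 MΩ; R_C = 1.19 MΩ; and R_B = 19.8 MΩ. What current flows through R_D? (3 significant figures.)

I ≈ 0.119 µA

Parallel bank: R_p = 1/(1/16.9 + 1/1.19 + 1/19.8) = 1.053 MΩ.
V_A by voltage divider: V_A = 15.5 × 1.053/(7.09 + 1.053) = 2.004 V.
Branch current I = V_A/R_D = 2.004/16.9 = 0.1186 µA.
(Equivalently: I_total = 1.904 µA, then current-divider fraction G_k/ΣG = 0.06229.)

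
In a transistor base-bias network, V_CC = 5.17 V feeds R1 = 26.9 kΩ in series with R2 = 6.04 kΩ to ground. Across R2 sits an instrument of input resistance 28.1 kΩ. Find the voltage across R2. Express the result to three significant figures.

The load sits in parallel with R2, giving an effective lower resistance R2' = R2·R_L/(R2+R_L) = 4.971 kΩ.
Then V_out = V_CC · R2'/(R1 + R2') = 5.17 × 4.971/31.87 = 0.8064 V.

V_out ≈ 0.806 V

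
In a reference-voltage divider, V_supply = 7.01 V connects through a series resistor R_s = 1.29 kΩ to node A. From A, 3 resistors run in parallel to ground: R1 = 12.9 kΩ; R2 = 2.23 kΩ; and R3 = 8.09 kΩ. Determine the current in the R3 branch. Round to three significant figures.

I ≈ 0.471 mA

Parallel bank: R_p = 1/(1/12.9 + 1/2.23 + 1/8.09) = 1.540 kΩ.
V_A = 7.01 × 1.540/2.830 = 3.814 V.
Branch current I = V_A/R3 = 3.814/8.09 = 0.4715 mA.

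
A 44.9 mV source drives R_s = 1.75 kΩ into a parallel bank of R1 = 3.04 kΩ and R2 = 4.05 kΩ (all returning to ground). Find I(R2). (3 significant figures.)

Parallel bank: R_p = 1/(1/3.04 + 1/4.05) = 1.737 kΩ.
V_A = 44.9 × 1.737/3.487 = 22.36 mV.
Branch current I = V_A/R2 = 22.36/4.05 = 5.522 µA.
(Equivalently: I_total = 12.88 µA, then current-divider fraction G_k/ΣG = 0.4288.)

I ≈ 5.52 µA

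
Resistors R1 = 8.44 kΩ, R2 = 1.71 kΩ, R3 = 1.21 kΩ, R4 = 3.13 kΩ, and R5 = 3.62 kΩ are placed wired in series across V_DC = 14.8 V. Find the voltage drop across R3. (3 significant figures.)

ΣR = 8.44 + 1.71 + 1.21 + 3.13 + 3.62 = 18.11 kΩ.
V = V_DC · R/ΣR = 14.8 × 0.06681 = 0.9888 V.

V ≈ 0.989 V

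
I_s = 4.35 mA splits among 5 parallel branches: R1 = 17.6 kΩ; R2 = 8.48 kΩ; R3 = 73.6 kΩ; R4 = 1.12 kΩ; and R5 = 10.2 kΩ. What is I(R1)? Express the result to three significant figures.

I ≈ 0.210 mA

Conductances: ΣG = 1/17.6 + 1/8.48 + 1/73.6 + 1/1.12 + 1/10.2 = 1.179 (1/kΩ).
R1 takes the fraction G_k/ΣG = 0.05682/1.179 = 0.04818, so I = 4.35 × 0.04818 = 0.2096 mA.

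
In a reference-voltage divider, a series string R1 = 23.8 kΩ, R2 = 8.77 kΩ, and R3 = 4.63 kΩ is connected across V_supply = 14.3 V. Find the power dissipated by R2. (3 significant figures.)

The common current is I = 14.3/37.20 = 0.3844 mA.
P = I²R = 0.1478 × 8.77 = 1.296 mW.

P ≈ 1.30 mW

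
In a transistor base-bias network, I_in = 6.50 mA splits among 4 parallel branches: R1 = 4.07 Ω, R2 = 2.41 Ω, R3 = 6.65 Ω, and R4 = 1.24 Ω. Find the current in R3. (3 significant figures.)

I ≈ 0.604 mA

ΣG = 1/4.07 + 1/2.41 + 1/6.65 + 1/1.24 = 1.617.
By the current-divider rule, I = I_in · G_k/ΣG = 6.50 × 0.09297 = 0.6043 mA.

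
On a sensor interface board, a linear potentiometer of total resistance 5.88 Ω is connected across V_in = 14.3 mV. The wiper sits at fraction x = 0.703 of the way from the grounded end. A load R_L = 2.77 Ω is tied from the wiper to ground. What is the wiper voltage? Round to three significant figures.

Split the track: R_lower = x·R_p = 4.134 Ω, R_upper = (1−x)·R_p = 1.746 Ω.
Lower segment in parallel with the load: 4.134 ‖ 2.77 = 1.659 Ω.
Loaded-divider output: V_out = 14.3 × 0.4871 = 6.966 mV.

V_out ≈ 6.97 mV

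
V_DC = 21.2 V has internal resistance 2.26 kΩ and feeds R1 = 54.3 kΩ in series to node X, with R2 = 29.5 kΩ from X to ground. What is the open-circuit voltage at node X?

R1' = 2.26 + 54.3 = 56.56 kΩ (source resistance + R1).
With X open, the divider is unloaded: V_th = 21.2 × 29.5/86.06 = 7.267 V.

V_th ≈ 7.27 V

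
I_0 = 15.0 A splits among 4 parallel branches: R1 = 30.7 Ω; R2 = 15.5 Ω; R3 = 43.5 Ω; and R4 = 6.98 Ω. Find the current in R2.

Conductances: ΣG = 1/30.7 + 1/15.5 + 1/43.5 + 1/6.98 = 0.2633 (1/Ω).
By the current-divider rule, I = I_0 · G_k/ΣG = 15.0 × 0.2450 = 3.675 A.

I ≈ 3.67 A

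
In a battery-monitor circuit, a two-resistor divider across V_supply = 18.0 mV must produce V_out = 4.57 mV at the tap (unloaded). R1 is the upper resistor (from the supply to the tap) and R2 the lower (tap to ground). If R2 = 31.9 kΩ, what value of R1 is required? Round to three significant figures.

R1 ≈ 93.7 kΩ

V_out/V_supply = R2/(R1+R2) = 0.2539.
So R1 = R2 · (V_supply/V_out − 1) = 31.9 × (18.0/4.57 − 1) = 31.9 × 2.939 = 93.75 kΩ.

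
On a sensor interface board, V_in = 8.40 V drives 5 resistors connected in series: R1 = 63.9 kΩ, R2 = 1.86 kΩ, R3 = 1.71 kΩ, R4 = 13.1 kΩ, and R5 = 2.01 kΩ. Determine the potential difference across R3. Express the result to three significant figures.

V ≈ 0.174 V

Series total: ΣR = 63.9 + 1.86 + 1.71 + 13.1 + 2.01 = 82.58 kΩ.
Voltage divider: V = V_in · (1.710 / 82.58) = 8.40 × 0.02071 = 0.1739 V.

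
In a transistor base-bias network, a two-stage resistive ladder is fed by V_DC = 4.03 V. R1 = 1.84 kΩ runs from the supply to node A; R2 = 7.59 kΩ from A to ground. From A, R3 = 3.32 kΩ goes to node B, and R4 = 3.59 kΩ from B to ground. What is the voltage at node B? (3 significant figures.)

Looking into the second stage from A: R3 + R4 = 6.910 kΩ appears in parallel with R2.
R2 ‖ (R3+R4) = 3.617 kΩ.
So V_A = 4.03 × 0.6628 = 2.671 V.
Stage 2 is unloaded, so V_B = V_A · R4/(R3+R4) = 2.671 × 3.59/6.910 = 1.388 V.

V_B ≈ 1.39 V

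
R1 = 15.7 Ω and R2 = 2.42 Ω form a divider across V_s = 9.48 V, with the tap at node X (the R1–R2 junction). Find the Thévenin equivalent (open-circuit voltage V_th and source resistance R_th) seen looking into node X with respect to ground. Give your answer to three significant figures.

V_th ≈ 1.27 V, R_th ≈ 2.10 Ω

Open-circuit (no load on X): V_th = V_s · R2/(R1 + R2) = 9.48 × 2.42/(15.70 + 2.42) = 1.266 V.
Zeroing V_s shorts the top of R1 to ground, so R_th = R1 ‖ R2 = 2.097 Ω.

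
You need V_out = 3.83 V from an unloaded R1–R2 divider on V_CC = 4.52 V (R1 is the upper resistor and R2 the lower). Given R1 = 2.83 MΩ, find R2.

R2 ≈ 15.7 MΩ

The divider ratio is R2/(R1+R2) = 3.83/4.52 = 0.8473.
So R2 = R1 · V_out/(V_CC − V_out) = 2.83 × 3.83/(4.52 − 3.83) = 2.83 × 5.551 = 15.71 MΩ.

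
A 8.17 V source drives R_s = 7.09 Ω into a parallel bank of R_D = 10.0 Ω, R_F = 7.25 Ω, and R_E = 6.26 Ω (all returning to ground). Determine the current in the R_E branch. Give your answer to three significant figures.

I ≈ 0.342 A

Parallel bank: R_p = 1/(1/10.0 + 1/7.25 + 1/6.26) = 2.515 Ω.
V_A by voltage divider: V_A = 8.17 × 2.515/(7.09 + 2.515) = 2.139 V.
I(R_E) = V_A / R_E = 2.139/6.26 = 0.3417 A.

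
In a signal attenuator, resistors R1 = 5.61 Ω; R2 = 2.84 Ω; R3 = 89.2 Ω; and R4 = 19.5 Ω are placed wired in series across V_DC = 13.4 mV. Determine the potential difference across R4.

Series total: ΣR = 5.61 + 2.84 + 89.2 + 19.5 = 117.2 Ω.
Voltage divider: V = V_DC · (19.50 / 117.2) = 13.4 × 0.1665 = 2.230 mV.

V ≈ 2.23 mV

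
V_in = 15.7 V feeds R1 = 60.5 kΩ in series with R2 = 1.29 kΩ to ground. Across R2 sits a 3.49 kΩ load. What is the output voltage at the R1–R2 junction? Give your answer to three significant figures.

The load sits in parallel with R2, giving an effective lower resistance R2' = R2·R_L/(R2+R_L) = 0.9419 kΩ.
Then V_out = V_in · R2'/(R1 + R2') = 15.7 × 0.9419/61.44 = 0.2407 V.

V_out ≈ 0.241 V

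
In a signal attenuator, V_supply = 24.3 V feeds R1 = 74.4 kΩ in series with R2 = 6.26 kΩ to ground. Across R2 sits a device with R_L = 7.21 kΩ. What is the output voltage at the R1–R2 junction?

V_out ≈ 1.05 V

R2 ‖ R_L = (6.26 × 7.21)/(6.26 + 7.21) = 3.351 kΩ.
Voltage divider with the loaded lower leg: V_out = 24.3 × 3.351/(74.4 + 3.351) = 24.3 × 0.04310 = 1.047 V.
(Unloaded it would be 1.89 V; the load pulls it down.)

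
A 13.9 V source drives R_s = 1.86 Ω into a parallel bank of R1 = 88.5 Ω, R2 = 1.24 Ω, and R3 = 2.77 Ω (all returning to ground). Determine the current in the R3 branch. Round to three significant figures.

Combine the parallel branches: R_p = (1/88.5 + 1/1.24 + 1/2.77)⁻¹ = 0.8483 Ω.
V_A = 13.9 × 0.8483/2.708 = 4.354 V.
I(R3) = V_A / R3 = 4.354/2.77 = 1.572 A.
(Equivalently: I_total = 5.132 A, then current-divider fraction G_k/ΣG = 0.3063.)

I ≈ 1.57 A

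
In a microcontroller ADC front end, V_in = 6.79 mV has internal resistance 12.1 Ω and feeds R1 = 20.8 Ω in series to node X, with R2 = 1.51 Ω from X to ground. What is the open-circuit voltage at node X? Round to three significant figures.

V_th ≈ 0.298 mV

R1' = 12.1 + 20.8 = 32.90 Ω (source resistance + R1).
V_th is the unloaded tap voltage: V_in · R2/(R1'+R2) = 6.79 × 0.04388 = 0.2980 mV.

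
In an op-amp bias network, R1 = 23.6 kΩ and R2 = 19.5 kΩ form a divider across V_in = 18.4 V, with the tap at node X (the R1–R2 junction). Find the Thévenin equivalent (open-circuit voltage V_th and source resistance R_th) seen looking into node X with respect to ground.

With X open, the divider is unloaded: V_th = 18.4 × 19.5/43.10 = 8.325 V.
With V_in suppressed (replaced by a short), R_th = R1 ‖ R2 = (23.60 × 19.5)/(23.60 + 19.5) = 10.68 kΩ.

V_th ≈ 8.32 V, R_th ≈ 10.7 kΩ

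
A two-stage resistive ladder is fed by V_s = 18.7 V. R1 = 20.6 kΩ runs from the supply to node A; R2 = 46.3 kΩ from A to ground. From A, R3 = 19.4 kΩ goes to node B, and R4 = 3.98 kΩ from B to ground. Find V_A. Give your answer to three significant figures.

V_A ≈ 8.04 V

Looking into the second stage from A: R3 + R4 = 23.38 kΩ appears in parallel with R2.
R2 ‖ (R3+R4) = 15.54 kΩ.
V_A = 18.7 × 15.54/(20.6 + 15.54) = 8.039 V.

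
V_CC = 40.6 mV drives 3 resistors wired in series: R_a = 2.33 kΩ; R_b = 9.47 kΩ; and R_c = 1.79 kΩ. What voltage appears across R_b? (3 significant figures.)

V ≈ 28.3 mV

ΣR = 2.33 + 9.47 + 1.79 = 13.59 kΩ.
V = V_CC · R/ΣR = 40.6 × 0.6968 = 28.29 mV.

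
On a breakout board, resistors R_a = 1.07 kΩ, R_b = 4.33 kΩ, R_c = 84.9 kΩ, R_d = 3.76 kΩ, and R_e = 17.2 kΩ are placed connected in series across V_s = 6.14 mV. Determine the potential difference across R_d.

V ≈ 0.207 mV

ΣR = 1.07 + 4.33 + 84.9 + 3.76 + 17.2 = 111.3 kΩ.
Voltage divider: V = V_s · (3.760 / 111.3) = 6.14 × 0.03379 = 0.2075 mV.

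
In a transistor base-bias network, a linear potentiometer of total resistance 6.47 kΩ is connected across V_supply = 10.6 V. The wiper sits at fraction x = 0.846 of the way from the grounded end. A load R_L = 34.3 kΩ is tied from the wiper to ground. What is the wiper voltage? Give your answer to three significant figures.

V_out ≈ 8.75 V

The pot divides into 0.9964 kΩ above the wiper and 5.474 kΩ below.
Lower segment in parallel with the load: 5.474 ‖ 34.3 = 4.720 kΩ.
Loaded-divider output: V_out = 10.6 × 0.8257 = 8.753 V.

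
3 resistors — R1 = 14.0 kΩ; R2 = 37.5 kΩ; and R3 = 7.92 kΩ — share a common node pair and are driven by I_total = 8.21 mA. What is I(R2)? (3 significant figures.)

I ≈ 0.976 mA

ΣG = 1/14.0 + 1/37.5 + 1/7.92 = 0.2244.
By the current-divider rule, I = I_total · G_k/ΣG = 8.21 × 0.1189 = 0.9758 mA.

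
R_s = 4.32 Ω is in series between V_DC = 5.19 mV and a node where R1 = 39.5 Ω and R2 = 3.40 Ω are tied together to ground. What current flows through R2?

Combine the parallel branches: R_p = (1/39.5 + 1/3.40)⁻¹ = 3.131 Ω.
V_A = 5.19 × 3.131/7.451 = 2.181 mV.
Branch current I = V_A/R2 = 2.181/3.40 = 0.6414 mA.

I ≈ 0.641 mA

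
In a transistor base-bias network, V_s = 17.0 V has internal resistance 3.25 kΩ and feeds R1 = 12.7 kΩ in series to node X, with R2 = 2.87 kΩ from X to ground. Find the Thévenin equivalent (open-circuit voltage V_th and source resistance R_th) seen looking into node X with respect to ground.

V_th ≈ 2.59 V, R_th ≈ 2.43 kΩ

R1' = 3.25 + 12.7 = 15.95 kΩ (source resistance + R1).
V_th is the unloaded tap voltage: V_s · R2/(R1'+R2) = 17.0 × 0.1525 = 2.592 V.
With V_s suppressed (replaced by a short), R_th = R1' ‖ R2 = (15.95 × 2.87)/(15.95 + 2.87) = 2.432 kΩ.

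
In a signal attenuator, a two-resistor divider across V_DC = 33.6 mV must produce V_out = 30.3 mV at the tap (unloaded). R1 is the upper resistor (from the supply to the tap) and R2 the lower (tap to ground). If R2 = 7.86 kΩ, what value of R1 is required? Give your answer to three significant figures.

Required fraction k = V_out/V_DC = 0.9018.
R1 = R2·(1/k − 1) = 7.86 × 0.1089 = 0.8560 kΩ.

R1 ≈ 0.856 kΩ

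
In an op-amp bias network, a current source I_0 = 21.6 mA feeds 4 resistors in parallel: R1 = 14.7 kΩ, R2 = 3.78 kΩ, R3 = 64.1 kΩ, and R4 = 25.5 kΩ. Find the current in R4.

I ≈ 2.19 mA

Total conductance ΣG = 1/14.7 + 1/3.78 + 1/64.1 + 1/25.5 = 0.3874 (units of 1/kΩ).
By the current-divider rule, I = I_0 · G_k/ΣG = 21.6 × 0.1012 = 2.187 mA.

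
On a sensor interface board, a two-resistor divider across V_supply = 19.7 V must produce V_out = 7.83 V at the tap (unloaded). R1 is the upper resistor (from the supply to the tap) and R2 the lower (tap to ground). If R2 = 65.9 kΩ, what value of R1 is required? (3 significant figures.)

R1 ≈ 99.9 kΩ

V_out/V_supply = R2/(R1+R2) = 0.3975.
R1 = R2·(1/k − 1) = 65.9 × 1.516 = 99.90 kΩ.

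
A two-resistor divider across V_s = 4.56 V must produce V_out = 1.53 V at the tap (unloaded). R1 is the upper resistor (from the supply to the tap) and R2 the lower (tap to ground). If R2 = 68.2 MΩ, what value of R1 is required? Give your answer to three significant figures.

The divider ratio is R2/(R1+R2) = 1.53/4.56 = 0.3355.
Rearranging, R1 = R2·(1−k)/k = 68.2 × 1.980 = 135.1 MΩ.

R1 ≈ 135 MΩ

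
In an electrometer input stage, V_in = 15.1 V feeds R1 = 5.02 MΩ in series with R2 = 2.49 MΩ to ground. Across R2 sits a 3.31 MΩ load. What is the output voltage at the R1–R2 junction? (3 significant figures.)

V_out ≈ 3.33 V

First combine the lower leg with the load: R2 ‖ R_L = 1.421 MΩ.
Now apply the divider: V_out = 15.1 × 0.2206 = 3.331 V.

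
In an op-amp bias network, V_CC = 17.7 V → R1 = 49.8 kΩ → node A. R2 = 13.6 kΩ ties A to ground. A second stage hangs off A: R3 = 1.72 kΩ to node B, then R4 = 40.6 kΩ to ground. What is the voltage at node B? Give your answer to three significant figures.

V_B ≈ 2.91 V

Node A sees R2 in parallel with the series input of stage 2, R3 + R4 = 42.32 kΩ.
R2 ‖ (R3+R4) = 10.29 kΩ.
So V_A = 17.7 × 0.1713 = 3.032 V.
V_B = V_A × 0.9594 = 2.908 V.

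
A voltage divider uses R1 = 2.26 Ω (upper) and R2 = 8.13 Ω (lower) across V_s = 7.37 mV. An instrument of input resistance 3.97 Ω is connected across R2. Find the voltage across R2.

V_out ≈ 3.99 mV

The load sits in parallel with R2, giving an effective lower resistance R2' = R2·R_L/(R2+R_L) = 2.667 Ω.
Then V_out = V_s · R2'/(R1 + R2') = 7.37 × 2.667/4.927 = 3.990 mV.
(Unloaded it would be 5.77 mV; the load pulls it down.)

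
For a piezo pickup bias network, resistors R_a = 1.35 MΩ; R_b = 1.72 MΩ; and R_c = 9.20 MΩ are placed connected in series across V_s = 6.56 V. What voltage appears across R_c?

Series total: ΣR = 1.35 + 1.72 + 9.20 = 12.27 MΩ.
By the voltage-divider rule, V = 6.56 × 9.200/12.27 = 4.919 V.

V ≈ 4.92 V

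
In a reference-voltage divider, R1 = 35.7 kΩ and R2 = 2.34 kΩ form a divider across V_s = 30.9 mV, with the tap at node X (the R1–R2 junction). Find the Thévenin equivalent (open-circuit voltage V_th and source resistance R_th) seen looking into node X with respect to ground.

With X open, the divider is unloaded: V_th = 30.9 × 2.34/38.04 = 1.901 mV.
With V_s suppressed (replaced by a short), R_th = R1 ‖ R2 = (35.70 × 2.34)/(35.70 + 2.34) = 2.196 kΩ.

V_th ≈ 1.90 mV, R_th ≈ 2.20 kΩ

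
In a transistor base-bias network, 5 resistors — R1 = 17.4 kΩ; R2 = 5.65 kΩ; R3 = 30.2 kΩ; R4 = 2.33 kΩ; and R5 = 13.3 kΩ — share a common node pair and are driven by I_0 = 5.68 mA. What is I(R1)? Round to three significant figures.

ΣG = 1/17.4 + 1/5.65 + 1/30.2 + 1/2.33 + 1/13.3 = 0.7719.
R1 takes the fraction G_k/ΣG = 0.05747/0.7719 = 0.07445, so I = 5.68 × 0.07445 = 0.4229 mA.

I ≈ 0.423 mA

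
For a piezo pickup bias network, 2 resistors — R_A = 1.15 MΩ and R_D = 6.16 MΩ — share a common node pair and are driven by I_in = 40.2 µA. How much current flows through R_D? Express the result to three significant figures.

I ≈ 6.32 µA

Two-branch current divider: I_k = I_in · R_other/(R_1 + R_2).
I(R_D) = 40.2 × 1.15/(1.15 + 6.16) = 40.2 × 0.1573 = 6.324 µA.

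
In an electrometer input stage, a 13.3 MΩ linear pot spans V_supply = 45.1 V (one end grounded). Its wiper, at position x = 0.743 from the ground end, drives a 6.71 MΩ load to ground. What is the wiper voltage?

Split the track: R_lower = x·R_p = 9.882 MΩ, R_upper = (1−x)·R_p = 3.418 MΩ.
(x·R_p) ‖ R_L = 3.996 MΩ.
V_out = 45.1 × 3.996/(3.418 + 3.996) = 24.31 V.

V_out ≈ 24.3 V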